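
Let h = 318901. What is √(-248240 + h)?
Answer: √70661 ≈ 265.82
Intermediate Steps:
√(-248240 + h) = √(-248240 + 318901) = √70661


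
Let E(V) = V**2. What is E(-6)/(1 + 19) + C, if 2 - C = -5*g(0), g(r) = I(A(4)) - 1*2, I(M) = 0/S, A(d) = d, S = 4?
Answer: -31/5 ≈ -6.2000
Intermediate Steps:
I(M) = 0 (I(M) = 0/4 = 0*(1/4) = 0)
g(r) = -2 (g(r) = 0 - 1*2 = 0 - 2 = -2)
C = -8 (C = 2 - (-5)*(-2) = 2 - 1*10 = 2 - 10 = -8)
E(-6)/(1 + 19) + C = (-6)**2/(1 + 19) - 8 = 36/20 - 8 = (1/20)*36 - 8 = 9/5 - 8 = -31/5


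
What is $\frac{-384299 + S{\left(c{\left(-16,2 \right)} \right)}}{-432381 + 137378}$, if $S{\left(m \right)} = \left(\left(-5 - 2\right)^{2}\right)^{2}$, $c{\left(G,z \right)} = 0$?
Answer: $\frac{381898}{295003} \approx 1.2946$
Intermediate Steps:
$S{\left(m \right)} = 2401$ ($S{\left(m \right)} = \left(\left(-7\right)^{2}\right)^{2} = 49^{2} = 2401$)
$\frac{-384299 + S{\left(c{\left(-16,2 \right)} \right)}}{-432381 + 137378} = \frac{-384299 + 2401}{-432381 + 137378} = - \frac{381898}{-295003} = \left(-381898\right) \left(- \frac{1}{295003}\right) = \frac{381898}{295003}$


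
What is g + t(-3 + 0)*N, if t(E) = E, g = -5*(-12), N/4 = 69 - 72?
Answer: 96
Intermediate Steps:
N = -12 (N = 4*(69 - 72) = 4*(-3) = -12)
g = 60
g + t(-3 + 0)*N = 60 + (-3 + 0)*(-12) = 60 - 3*(-12) = 60 + 36 = 96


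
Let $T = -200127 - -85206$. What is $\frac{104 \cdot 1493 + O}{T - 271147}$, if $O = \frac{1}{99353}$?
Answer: $- \frac{15426739017}{38357014004} \approx -0.40219$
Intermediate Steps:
$T = -114921$ ($T = -200127 + 85206 = -114921$)
$O = \frac{1}{99353} \approx 1.0065 \cdot 10^{-5}$
$\frac{104 \cdot 1493 + O}{T - 271147} = \frac{104 \cdot 1493 + \frac{1}{99353}}{-114921 - 271147} = \frac{155272 + \frac{1}{99353}}{-386068} = \frac{15426739017}{99353} \left(- \frac{1}{386068}\right) = - \frac{15426739017}{38357014004}$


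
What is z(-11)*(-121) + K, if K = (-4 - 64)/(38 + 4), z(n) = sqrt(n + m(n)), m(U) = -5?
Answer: -34/21 - 484*I ≈ -1.619 - 484.0*I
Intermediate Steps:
z(n) = sqrt(-5 + n) (z(n) = sqrt(n - 5) = sqrt(-5 + n))
K = -34/21 (K = -68/42 = -68*1/42 = -34/21 ≈ -1.6190)
z(-11)*(-121) + K = sqrt(-5 - 11)*(-121) - 34/21 = sqrt(-16)*(-121) - 34/21 = (4*I)*(-121) - 34/21 = -484*I - 34/21 = -34/21 - 484*I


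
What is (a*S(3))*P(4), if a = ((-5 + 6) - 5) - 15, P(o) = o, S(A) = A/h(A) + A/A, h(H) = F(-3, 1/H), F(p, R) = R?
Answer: -760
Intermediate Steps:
h(H) = 1/H
S(A) = 1 + A² (S(A) = A/(1/A) + A/A = A*A + 1 = A² + 1 = 1 + A²)
a = -19 (a = (1 - 5) - 15 = -4 - 15 = -19)
(a*S(3))*P(4) = -19*(1 + 3²)*4 = -19*(1 + 9)*4 = -19*10*4 = -190*4 = -760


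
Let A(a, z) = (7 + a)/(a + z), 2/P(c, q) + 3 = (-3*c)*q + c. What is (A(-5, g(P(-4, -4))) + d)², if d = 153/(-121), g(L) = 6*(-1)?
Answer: 30625/14641 ≈ 2.0917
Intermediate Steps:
P(c, q) = 2/(-3 + c - 3*c*q) (P(c, q) = 2/(-3 + ((-3*c)*q + c)) = 2/(-3 + (-3*c*q + c)) = 2/(-3 + (c - 3*c*q)) = 2/(-3 + c - 3*c*q))
g(L) = -6
A(a, z) = (7 + a)/(a + z)
d = -153/121 (d = 153*(-1/121) = -153/121 ≈ -1.2645)
(A(-5, g(P(-4, -4))) + d)² = ((7 - 5)/(-5 - 6) - 153/121)² = (2/(-11) - 153/121)² = (-1/11*2 - 153/121)² = (-2/11 - 153/121)² = (-175/121)² = 30625/14641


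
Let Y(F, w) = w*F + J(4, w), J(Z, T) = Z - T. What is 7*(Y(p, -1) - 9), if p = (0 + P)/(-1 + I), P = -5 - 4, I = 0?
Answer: -91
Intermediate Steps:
P = -9
p = 9 (p = (0 - 9)/(-1 + 0) = -9/(-1) = -9*(-1) = 9)
Y(F, w) = 4 - w + F*w (Y(F, w) = w*F + (4 - w) = F*w + (4 - w) = 4 - w + F*w)
7*(Y(p, -1) - 9) = 7*((4 - 1*(-1) + 9*(-1)) - 9) = 7*((4 + 1 - 9) - 9) = 7*(-4 - 9) = 7*(-13) = -91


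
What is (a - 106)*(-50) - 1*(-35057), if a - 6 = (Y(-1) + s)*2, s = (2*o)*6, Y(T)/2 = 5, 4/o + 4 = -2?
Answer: 39857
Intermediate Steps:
o = -2/3 (o = 4/(-4 - 2) = 4/(-6) = 4*(-1/6) = -2/3 ≈ -0.66667)
Y(T) = 10 (Y(T) = 2*5 = 10)
s = -8 (s = (2*(-2/3))*6 = -4/3*6 = -8)
a = 10 (a = 6 + (10 - 8)*2 = 6 + 2*2 = 6 + 4 = 10)
(a - 106)*(-50) - 1*(-35057) = (10 - 106)*(-50) - 1*(-35057) = -96*(-50) + 35057 = 4800 + 35057 = 39857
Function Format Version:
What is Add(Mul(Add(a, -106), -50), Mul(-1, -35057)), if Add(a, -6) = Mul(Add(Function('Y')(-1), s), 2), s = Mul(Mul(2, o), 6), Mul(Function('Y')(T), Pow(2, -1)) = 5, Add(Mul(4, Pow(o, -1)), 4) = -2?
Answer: 39857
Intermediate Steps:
o = Rational(-2, 3) (o = Mul(4, Pow(Add(-4, -2), -1)) = Mul(4, Pow(-6, -1)) = Mul(4, Rational(-1, 6)) = Rational(-2, 3) ≈ -0.66667)
Function('Y')(T) = 10 (Function('Y')(T) = Mul(2, 5) = 10)
s = -8 (s = Mul(Mul(2, Rational(-2, 3)), 6) = Mul(Rational(-4, 3), 6) = -8)
a = 10 (a = Add(6, Mul(Add(10, -8), 2)) = Add(6, Mul(2, 2)) = Add(6, 4) = 10)
Add(Mul(Add(a, -106), -50), Mul(-1, -35057)) = Add(Mul(Add(10, -106), -50), Mul(-1, -35057)) = Add(Mul(-96, -50), 35057) = Add(4800, 35057) = 39857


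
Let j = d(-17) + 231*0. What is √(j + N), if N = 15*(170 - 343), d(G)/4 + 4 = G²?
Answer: I*√1455 ≈ 38.144*I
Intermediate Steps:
d(G) = -16 + 4*G²
j = 1140 (j = (-16 + 4*(-17)²) + 231*0 = (-16 + 4*289) + 0 = (-16 + 1156) + 0 = 1140 + 0 = 1140)
N = -2595 (N = 15*(-173) = -2595)
√(j + N) = √(1140 - 2595) = √(-1455) = I*√1455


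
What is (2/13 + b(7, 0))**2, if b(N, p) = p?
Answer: 4/169 ≈ 0.023669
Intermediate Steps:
(2/13 + b(7, 0))**2 = (2/13 + 0)**2 = (2/13)**2 = 4/169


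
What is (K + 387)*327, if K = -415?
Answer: -9156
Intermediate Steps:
(K + 387)*327 = (-415 + 387)*327 = -28*327 = -9156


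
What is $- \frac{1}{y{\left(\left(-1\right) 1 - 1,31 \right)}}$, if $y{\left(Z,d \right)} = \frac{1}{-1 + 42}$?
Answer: $-41$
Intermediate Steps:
$y{\left(Z,d \right)} = \frac{1}{41}$
$- \frac{1}{y{\left(\left(-1\right) 1 - 1,31 \right)}} = - \frac{1}{\frac{1}{41}} = \left(-1\right) 41 = -41$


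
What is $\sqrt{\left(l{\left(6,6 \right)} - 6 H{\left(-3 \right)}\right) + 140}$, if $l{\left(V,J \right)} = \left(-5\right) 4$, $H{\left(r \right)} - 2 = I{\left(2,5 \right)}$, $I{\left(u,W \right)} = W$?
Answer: $\sqrt{78} \approx 8.8318$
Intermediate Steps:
$H{\left(r \right)} = 7$ ($H{\left(r \right)} = 2 + 5 = 7$)
$l{\left(V,J \right)} = -20$
$\sqrt{\left(l{\left(6,6 \right)} - 6 H{\left(-3 \right)}\right) + 140} = \sqrt{\left(-20 - 42\right) + 140} = \sqrt{-62 + 140} = \sqrt{78}$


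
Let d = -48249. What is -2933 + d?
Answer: -51182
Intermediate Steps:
-2933 + d = -2933 - 48249 = -51182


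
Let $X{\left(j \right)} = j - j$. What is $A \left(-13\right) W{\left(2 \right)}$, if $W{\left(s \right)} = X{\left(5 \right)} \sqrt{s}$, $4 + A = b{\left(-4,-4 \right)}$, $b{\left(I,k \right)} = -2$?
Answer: $0$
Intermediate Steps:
$A = -6$ ($A = -4 - 2 = -6$)
$X{\left(j \right)} = 0$
$W{\left(s \right)} = 0$ ($W{\left(s \right)} = 0 \sqrt{s} = 0$)
$A \left(-13\right) W{\left(2 \right)} = \left(-6\right) \left(-13\right) 0 = 78 \cdot 0 = 0$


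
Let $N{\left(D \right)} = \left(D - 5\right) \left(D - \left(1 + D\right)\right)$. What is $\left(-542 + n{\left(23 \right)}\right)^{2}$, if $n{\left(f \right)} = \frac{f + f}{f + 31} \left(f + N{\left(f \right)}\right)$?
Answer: $\frac{210801361}{729} \approx 2.8917 \cdot 10^{5}$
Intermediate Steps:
$N{\left(D \right)} = 5 - D$ ($N{\left(D \right)} = \left(-5 + D\right) \left(D - \left(1 + D\right)\right) = \left(-5 + D\right) \left(-1\right) = 5 - D$)
$n{\left(f \right)} = \frac{10 f}{31 + f}$ ($n{\left(f \right)} = \frac{f + f}{f + 31} \left(f - \left(-5 + f\right)\right) = \frac{2 f}{31 + f} 5 = \frac{10 f}{31 + f}$)
$\left(-542 + n{\left(23 \right)}\right)^{2} = \left(-542 + 10 \cdot 23 \frac{1}{31 + 23}\right)^{2} = \left(-542 + 10 \cdot 23 \cdot \frac{1}{54}\right)^{2} = \left(-542 + \frac{115}{27}\right)^{2} = \left(- \frac{14519}{27}\right)^{2} = \frac{210801361}{729}$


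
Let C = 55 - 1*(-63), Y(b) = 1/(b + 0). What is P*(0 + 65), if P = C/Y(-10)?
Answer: -76700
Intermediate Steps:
Y(b) = 1/b
C = 118 (C = 55 + 63 = 118)
P = -1180 (P = 118/(1/(-10)) = 118/(-1/10) = 118*(-10) = -1180)
P*(0 + 65) = -1180*(0 + 65) = -1180*65 = -76700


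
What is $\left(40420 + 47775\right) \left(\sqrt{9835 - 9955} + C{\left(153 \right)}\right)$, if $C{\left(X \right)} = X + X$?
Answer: $26987670 + 176390 i \sqrt{30} \approx 2.6988 \cdot 10^{7} + 9.6613 \cdot 10^{5} i$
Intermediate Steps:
$C{\left(X \right)} = 2 X$
$\left(40420 + 47775\right) \left(\sqrt{9835 - 9955} + C{\left(153 \right)}\right) = \left(40420 + 47775\right) \left(\sqrt{9835 - 9955} + 2 \cdot 153\right) = 88195 \left(\sqrt{-120} + 306\right) = 88195 \left(2 i \sqrt{30} + 306\right) = 88195 \left(306 + 2 i \sqrt{30}\right) = 26987670 + 176390 i \sqrt{30}$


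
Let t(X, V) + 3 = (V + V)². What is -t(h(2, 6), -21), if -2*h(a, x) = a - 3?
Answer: -1761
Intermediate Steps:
h(a, x) = 3/2 - a/2 (h(a, x) = -(a - 3)/2 = -(-3 + a)/2 = 3/2 - a/2)
t(X, V) = -3 + 4*V² (t(X, V) = -3 + (V + V)² = -3 + (2*V)² = -3 + 4*V²)
-t(h(2, 6), -21) = -(-3 + 4*(-21)²) = -(-3 + 4*441) = -(-3 + 1764) = -1*1761 = -1761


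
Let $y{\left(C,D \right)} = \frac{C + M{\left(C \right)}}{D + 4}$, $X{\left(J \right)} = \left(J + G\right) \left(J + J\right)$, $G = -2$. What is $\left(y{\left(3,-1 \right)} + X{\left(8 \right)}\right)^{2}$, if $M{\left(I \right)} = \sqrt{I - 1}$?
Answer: $\frac{\left(291 + \sqrt{2}\right)^{2}}{9} \approx 9500.7$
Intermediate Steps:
$M{\left(I \right)} = \sqrt{-1 + I}$
$X{\left(J \right)} = 2 J \left(-2 + J\right)$ ($X{\left(J \right)} = \left(J - 2\right) \left(J + J\right) = \left(-2 + J\right) 2 J = 2 J \left(-2 + J\right)$)
$y{\left(C,D \right)} = \frac{C + \sqrt{-1 + C}}{4 + D}$ ($y{\left(C,D \right)} = \frac{C + \sqrt{-1 + C}}{D + 4} = \frac{C + \sqrt{-1 + C}}{4 + D}$)
$\left(y{\left(3,-1 \right)} + X{\left(8 \right)}\right)^{2} = \left(\frac{3 + \sqrt{-1 + 3}}{4 - 1} + 2 \cdot 8 \left(-2 + 8\right)\right)^{2} = \left(\frac{3 + \sqrt{2}}{3} + 2 \cdot 8 \cdot 6\right)^{2} = \left(\frac{3 + \sqrt{2}}{3} + 96\right)^{2} = \left(\left(1 + \frac{\sqrt{2}}{3}\right) + 96\right)^{2} = \left(97 + \frac{\sqrt{2}}{3}\right)^{2}$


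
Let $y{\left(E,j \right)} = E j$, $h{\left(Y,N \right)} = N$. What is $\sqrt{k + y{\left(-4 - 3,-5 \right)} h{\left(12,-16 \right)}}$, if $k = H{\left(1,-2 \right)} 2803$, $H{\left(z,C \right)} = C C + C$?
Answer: $29 \sqrt{6} \approx 71.035$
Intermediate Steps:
$H{\left(z,C \right)} = C + C^{2}$ ($H{\left(z,C \right)} = C^{2} + C = C + C^{2}$)
$k = 5606$ ($k = - 2 \left(1 - 2\right) 2803 = \left(-2\right) \left(-1\right) 2803 = 2 \cdot 2803 = 5606$)
$\sqrt{k + y{\left(-4 - 3,-5 \right)} h{\left(12,-16 \right)}} = \sqrt{5606 + \left(-4 - 3\right) \left(-5\right) \left(-16\right)} = \sqrt{5606 + \left(-7\right) \left(-5\right) \left(-16\right)} = \sqrt{5606 + 35 \left(-16\right)} = \sqrt{5606 - 560} = \sqrt{5046} = 29 \sqrt{6}$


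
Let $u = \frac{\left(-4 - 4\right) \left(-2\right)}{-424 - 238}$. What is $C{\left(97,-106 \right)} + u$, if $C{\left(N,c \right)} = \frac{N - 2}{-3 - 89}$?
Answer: $- \frac{32181}{30452} \approx -1.0568$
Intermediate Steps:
$C{\left(N,c \right)} = \frac{1}{46} - \frac{N}{92}$ ($C{\left(N,c \right)} = \frac{-2 + N}{-92} = \left(-2 + N\right) \left(- \frac{1}{92}\right) = \frac{1}{46} - \frac{N}{92}$)
$u = - \frac{8}{331}$ ($u = \frac{\left(-8\right) \left(-2\right)}{-662} = 16 \left(- \frac{1}{662}\right) = - \frac{8}{331} \approx -0.024169$)
$C{\left(97,-106 \right)} + u = \left(\frac{1}{46} - \frac{97}{92}\right) - \frac{8}{331} = - \frac{95}{92} - \frac{8}{331} = - \frac{32181}{30452}$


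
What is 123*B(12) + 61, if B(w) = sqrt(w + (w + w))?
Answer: 799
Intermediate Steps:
B(w) = sqrt(3)*sqrt(w) (B(w) = sqrt(w + 2*w) = sqrt(3*w) = sqrt(3)*sqrt(w))
123*B(12) + 61 = 123*(sqrt(3)*sqrt(12)) + 61 = 123*(sqrt(3)*(2*sqrt(3))) + 61 = 123*6 + 61 = 738 + 61 = 799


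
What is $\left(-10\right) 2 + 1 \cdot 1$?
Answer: $-19$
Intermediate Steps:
$\left(-10\right) 2 + 1 \cdot 1 = -20 + 1 = -19$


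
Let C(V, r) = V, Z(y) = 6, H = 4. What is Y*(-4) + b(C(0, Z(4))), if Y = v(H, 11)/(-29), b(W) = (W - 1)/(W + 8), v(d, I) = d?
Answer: 99/232 ≈ 0.42672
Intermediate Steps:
b(W) = (-1 + W)/(8 + W)
Y = -4/29 (Y = 4/(-29) = 4*(-1/29) = -4/29 ≈ -0.13793)
Y*(-4) + b(C(0, Z(4))) = -4/29*(-4) + (-1 + 0)/(8 + 0) = 16/29 - 1/8 = 16/29 + (⅛)*(-1) = 16/29 - ⅛ = 99/232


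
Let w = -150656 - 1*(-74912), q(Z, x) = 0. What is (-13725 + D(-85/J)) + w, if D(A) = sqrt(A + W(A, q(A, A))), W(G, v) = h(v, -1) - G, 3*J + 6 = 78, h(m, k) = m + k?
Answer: -89469 + I ≈ -89469.0 + 1.0*I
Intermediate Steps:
h(m, k) = k + m
J = 24 (J = -2 + (1/3)*78 = -2 + 26 = 24)
W(G, v) = -1 + v - G (W(G, v) = (-1 + v) - G = -1 + v - G)
w = -75744 (w = -150656 + 74912 = -75744)
D(A) = I (D(A) = sqrt(A + (-1 + 0 - A)) = sqrt(A + (-1 - A)) = sqrt(-1) = I)
(-13725 + D(-85/J)) + w = (-13725 + I) - 75744 = -89469 + I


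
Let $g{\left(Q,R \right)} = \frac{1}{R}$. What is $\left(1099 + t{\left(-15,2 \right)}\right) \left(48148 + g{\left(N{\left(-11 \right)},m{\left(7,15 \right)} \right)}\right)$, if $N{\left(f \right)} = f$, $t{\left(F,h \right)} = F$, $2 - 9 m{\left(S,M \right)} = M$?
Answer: $\frac{678491860}{13} \approx 5.2192 \cdot 10^{7}$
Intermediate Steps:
$m{\left(S,M \right)} = \frac{2}{9} - \frac{M}{9}$
$\left(1099 + t{\left(-15,2 \right)}\right) \left(48148 + g{\left(N{\left(-11 \right)},m{\left(7,15 \right)} \right)}\right) = \left(1099 - 15\right) \left(48148 + \frac{1}{\frac{2}{9} - \frac{5}{3}}\right) = 1084 \left(48148 + \frac{1}{\frac{2}{9} - \frac{5}{3}}\right) = 1084 \left(48148 + \frac{1}{- \frac{13}{9}}\right) = 1084 \left(48148 - \frac{9}{13}\right) = 1084 \cdot \frac{625915}{13} = \frac{678491860}{13}$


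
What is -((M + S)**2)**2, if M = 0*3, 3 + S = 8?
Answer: -625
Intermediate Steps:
S = 5 (S = -3 + 8 = 5)
M = 0
-((M + S)**2)**2 = -((0 + 5)**2)**2 = -(5**2)**2 = -1*25**2 = -1*625 = -625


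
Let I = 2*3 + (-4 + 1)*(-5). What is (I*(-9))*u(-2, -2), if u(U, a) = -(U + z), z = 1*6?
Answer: 756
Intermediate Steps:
z = 6
u(U, a) = -6 - U (u(U, a) = -(U + 6) = -(6 + U) = -6 - U)
I = 21 (I = 6 - 3*(-5) = 6 + 15 = 21)
(I*(-9))*u(-2, -2) = (21*(-9))*(-6 - 1*(-2)) = -189*(-6 + 2) = -189*(-4) = 756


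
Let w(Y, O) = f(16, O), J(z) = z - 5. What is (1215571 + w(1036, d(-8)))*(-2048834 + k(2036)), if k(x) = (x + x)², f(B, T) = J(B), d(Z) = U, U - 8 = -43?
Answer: 17665263077700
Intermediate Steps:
U = -35 (U = 8 - 43 = -35)
J(z) = -5 + z
d(Z) = -35
f(B, T) = -5 + B
w(Y, O) = 11 (w(Y, O) = -5 + 16 = 11)
k(x) = 4*x² (k(x) = (2*x)² = 4*x²)
(1215571 + w(1036, d(-8)))*(-2048834 + k(2036)) = (1215571 + 11)*(-2048834 + 4*2036²) = 1215582*(-2048834 + 4*4145296) = 1215582*(-2048834 + 16581184) = 1215582*14532350 = 17665263077700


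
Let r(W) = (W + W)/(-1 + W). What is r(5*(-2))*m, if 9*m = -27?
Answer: -60/11 ≈ -5.4545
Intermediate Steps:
m = -3 (m = (⅑)*(-27) = -3)
r(W) = 2*W/(-1 + W) (r(W) = (2*W)/(-1 + W) = 2*W/(-1 + W))
r(5*(-2))*m = (2*(5*(-2))/(-1 + 5*(-2)))*(-3) = (2*(-10)/(-1 - 10))*(-3) = (2*(-10)/(-11))*(-3) = (2*(-10)*(-1/11))*(-3) = (20/11)*(-3) = -60/11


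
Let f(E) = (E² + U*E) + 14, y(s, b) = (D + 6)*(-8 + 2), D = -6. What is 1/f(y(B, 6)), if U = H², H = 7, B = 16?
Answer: 1/14 ≈ 0.071429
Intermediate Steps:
U = 49 (U = 7² = 49)
y(s, b) = 0 (y(s, b) = (-6 + 6)*(-8 + 2) = 0*(-6) = 0)
f(E) = 14 + E² + 49*E (f(E) = (E² + 49*E) + 14 = 14 + E² + 49*E)
1/f(y(B, 6)) = 1/(14 + 0² + 49*0) = 1/(14 + 0 + 0) = 1/14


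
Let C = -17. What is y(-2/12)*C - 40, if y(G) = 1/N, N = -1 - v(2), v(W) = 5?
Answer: -223/6 ≈ -37.167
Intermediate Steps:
N = -6 (N = -1 - 1*5 = -1 - 5 = -6)
y(G) = -1/6 (y(G) = 1/(-6) = -1/6)
y(-2/12)*C - 40 = -1/6*(-17) - 40 = 17/6 - 40 = -223/6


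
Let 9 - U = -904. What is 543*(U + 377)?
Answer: 700470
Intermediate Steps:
U = 913 (U = 9 - 1*(-904) = 9 + 904 = 913)
543*(U + 377) = 543*(913 + 377) = 543*1290 = 700470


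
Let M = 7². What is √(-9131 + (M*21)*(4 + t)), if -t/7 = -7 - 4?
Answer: √74218 ≈ 272.43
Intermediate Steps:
t = 77 (t = -7*(-7 - 4) = -7*(-11) = 77)
M = 49
√(-9131 + (M*21)*(4 + t)) = √(-9131 + (49*21)*(4 + 77)) = √(-9131 + 1029*81) = √(-9131 + 83349) = √74218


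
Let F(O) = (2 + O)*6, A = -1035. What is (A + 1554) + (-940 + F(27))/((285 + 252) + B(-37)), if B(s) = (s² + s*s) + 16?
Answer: 1707263/3291 ≈ 518.77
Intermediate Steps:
F(O) = 12 + 6*O
B(s) = 16 + 2*s² (B(s) = (s² + s²) + 16 = 2*s² + 16 = 16 + 2*s²)
(A + 1554) + (-940 + F(27))/((285 + 252) + B(-37)) = (-1035 + 1554) + (-940 + (12 + 6*27))/((285 + 252) + (16 + 2*(-37)²)) = 519 + (-940 + (12 + 162))/(537 + (16 + 2*1369)) = 519 + (-940 + 174)/(537 + (16 + 2738)) = 519 - 766/(537 + 2754) = 519 - 766/3291 = 1707263/3291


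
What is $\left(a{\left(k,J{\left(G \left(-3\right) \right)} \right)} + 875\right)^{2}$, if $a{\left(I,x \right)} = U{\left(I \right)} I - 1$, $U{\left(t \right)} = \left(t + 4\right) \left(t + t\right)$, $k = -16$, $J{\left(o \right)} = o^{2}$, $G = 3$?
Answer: $27772900$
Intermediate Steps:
$U{\left(t \right)} = 2 t \left(4 + t\right)$ ($U{\left(t \right)} = \left(4 + t\right) 2 t = 2 t \left(4 + t\right)$)
$a{\left(I,x \right)} = -1 + 2 I^{2} \left(4 + I\right)$ ($a{\left(I,x \right)} = 2 I \left(4 + I\right) I - 1 = 2 I^{2} \left(4 + I\right) - 1 = -1 + 2 I^{2} \left(4 + I\right)$)
$\left(a{\left(k,J{\left(G \left(-3\right) \right)} \right)} + 875\right)^{2} = \left(\left(-1 + 2 \left(-16\right)^{2} \left(4 - 16\right)\right) + 875\right)^{2} = \left(\left(-1 + 2 \cdot 256 \left(-12\right)\right) + 875\right)^{2} = \left(\left(-1 - 6144\right) + 875\right)^{2} = \left(-6145 + 875\right)^{2} = \left(-5270\right)^{2} = 27772900$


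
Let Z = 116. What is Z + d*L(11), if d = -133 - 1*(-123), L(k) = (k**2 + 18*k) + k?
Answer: -3184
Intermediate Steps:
L(k) = k**2 + 19*k
d = -10 (d = -133 + 123 = -10)
Z + d*L(11) = 116 - 110*(19 + 11) = 116 - 110*30 = 116 - 10*330 = 116 - 3300 = -3184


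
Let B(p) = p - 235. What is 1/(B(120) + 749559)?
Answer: 1/749444 ≈ 1.3343e-6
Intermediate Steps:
B(p) = -235 + p
1/(B(120) + 749559) = 1/((-235 + 120) + 749559) = 1/(-115 + 749559) = 1/749444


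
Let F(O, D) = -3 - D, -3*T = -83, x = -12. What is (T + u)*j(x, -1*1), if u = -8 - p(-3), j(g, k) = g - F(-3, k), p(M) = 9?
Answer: -320/3 ≈ -106.67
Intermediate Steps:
T = 83/3 (T = -1/3*(-83) = 83/3 ≈ 27.667)
j(g, k) = 3 + g + k (j(g, k) = g - (-3 - k) = g + (3 + k) = 3 + g + k)
u = -17 (u = -8 - 1*9 = -8 - 9 = -17)
(T + u)*j(x, -1*1) = (83/3 - 17)*(3 - 12 - 1*1) = 32*(3 - 12 - 1)/3 = (32/3)*(-10) = -320/3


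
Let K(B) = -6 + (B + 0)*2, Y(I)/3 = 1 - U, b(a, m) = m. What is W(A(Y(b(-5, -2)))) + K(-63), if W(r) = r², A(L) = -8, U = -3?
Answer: -68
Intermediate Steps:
Y(I) = 12 (Y(I) = 3*(1 - 1*(-3)) = 3*(1 + 3) = 3*4 = 12)
K(B) = -6 + 2*B (K(B) = -6 + B*2 = -6 + 2*B)
W(A(Y(b(-5, -2)))) + K(-63) = (-8)² + (-6 + 2*(-63)) = 64 + (-6 - 126) = 64 - 132 = -68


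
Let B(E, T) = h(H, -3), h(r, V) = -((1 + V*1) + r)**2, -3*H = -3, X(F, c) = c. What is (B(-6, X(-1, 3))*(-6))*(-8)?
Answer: -48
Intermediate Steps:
H = 1 (H = -1/3*(-3) = 1)
h(r, V) = -(1 + V + r)**2 (h(r, V) = -((1 + V) + r)**2 = -(1 + V + r)**2)
B(E, T) = -1 (B(E, T) = -(1 - 3 + 1)**2 = -1*(-1)**2 = -1*1 = -1)
(B(-6, X(-1, 3))*(-6))*(-8) = -1*(-6)*(-8) = 6*(-8) = -48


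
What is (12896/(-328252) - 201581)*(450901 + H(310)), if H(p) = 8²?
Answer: -7460018534908055/82063 ≈ -9.0906e+10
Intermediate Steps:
H(p) = 64
(12896/(-328252) - 201581)*(450901 + H(310)) = (12896/(-328252) - 201581)*(450901 + 64) = (12896*(-1/328252) - 201581)*450965 = (-3224/82063 - 201581)*450965 = -16542344827/82063*450965 = -7460018534908055/82063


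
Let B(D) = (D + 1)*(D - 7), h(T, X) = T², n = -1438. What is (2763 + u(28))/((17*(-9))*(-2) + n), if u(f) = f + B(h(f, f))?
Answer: -153184/283 ≈ -541.29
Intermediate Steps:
B(D) = (1 + D)*(-7 + D)
u(f) = -7 + f + f⁴ - 6*f² (u(f) = f + (-7 + (f²)² - 6*f²) = f + (-7 + f⁴ - 6*f²) = -7 + f + f⁴ - 6*f²)
(2763 + u(28))/((17*(-9))*(-2) + n) = (2763 + (-7 + 28 + 28⁴ - 6*28²))/((17*(-9))*(-2) - 1438) = (2763 + (-7 + 28 + 614656 - 6*784))/(-153*(-2) - 1438) = (2763 + (-7 + 28 + 614656 - 4704))/(306 - 1438) = (2763 + 609973)/(-1132) = 612736*(-1/1132) = -153184/283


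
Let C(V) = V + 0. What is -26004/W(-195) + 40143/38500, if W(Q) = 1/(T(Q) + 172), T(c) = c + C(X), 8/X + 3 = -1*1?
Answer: 25028890143/38500 ≈ 6.5010e+5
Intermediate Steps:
X = -2 (X = 8/(-3 - 1*1) = 8/(-3 - 1) = 8/(-4) = 8*(-¼) = -2)
C(V) = V
T(c) = -2 + c (T(c) = c - 2 = -2 + c)
W(Q) = 1/(170 + Q) (W(Q) = 1/((-2 + Q) + 172) = 1/(170 + Q))
-26004/W(-195) + 40143/38500 = -26004/(1/(170 - 195)) + 40143/38500 = -26004/(1/(-25)) + 40143*(1/38500) = -26004/(-1/25) + 40143/38500 = -26004*(-25) + 40143/38500 = 650100 + 40143/38500 = 25028890143/38500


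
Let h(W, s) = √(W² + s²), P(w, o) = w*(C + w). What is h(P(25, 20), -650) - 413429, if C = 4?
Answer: -413429 + 25*√1517 ≈ -4.1246e+5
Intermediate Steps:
P(w, o) = w*(4 + w)
h(P(25, 20), -650) - 413429 = √((25*(4 + 25))² + (-650)²) - 413429 = √((25*29)² + 422500) - 413429 = √(725² + 422500) - 413429 = √(525625 + 422500) - 413429 = √948125 - 413429 = 25*√1517 - 413429 = -413429 + 25*√1517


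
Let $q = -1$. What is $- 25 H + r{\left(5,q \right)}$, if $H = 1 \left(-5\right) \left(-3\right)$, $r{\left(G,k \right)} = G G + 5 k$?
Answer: $-355$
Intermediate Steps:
$r{\left(G,k \right)} = G^{2} + 5 k$
$H = 15$ ($H = \left(-5\right) \left(-3\right) = 15$)
$- 25 H + r{\left(5,q \right)} = \left(-25\right) 15 + \left(5^{2} + 5 \left(-1\right)\right) = -375 + \left(25 - 5\right) = -375 + 20 = -355$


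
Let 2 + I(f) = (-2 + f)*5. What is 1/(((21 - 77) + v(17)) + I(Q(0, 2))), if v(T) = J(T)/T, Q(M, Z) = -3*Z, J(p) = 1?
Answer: -17/1665 ≈ -0.010210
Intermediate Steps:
I(f) = -12 + 5*f (I(f) = -2 + (-2 + f)*5 = -2 + (-10 + 5*f) = -12 + 5*f)
v(T) = 1/T
1/(((21 - 77) + v(17)) + I(Q(0, 2))) = 1/(((21 - 77) + 1/17) + (-12 + 5*(-3*2))) = 1/((-56 + 1/17) + (-12 + 5*(-6))) = 1/(-951/17 + (-12 - 30)) = 1/(-951/17 - 42) = 1/(-1665/17) = -17/1665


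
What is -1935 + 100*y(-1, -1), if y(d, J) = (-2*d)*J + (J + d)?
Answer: -2335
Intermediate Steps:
y(d, J) = J + d - 2*J*d (y(d, J) = -2*J*d + (J + d) = J + d - 2*J*d)
-1935 + 100*y(-1, -1) = -1935 + 100*(-1 - 1 - 2*(-1)*(-1)) = -1935 + 100*(-1 - 1 - 2) = -1935 + 100*(-4) = -1935 - 400 = -2335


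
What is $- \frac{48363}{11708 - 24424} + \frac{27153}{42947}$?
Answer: $\frac{2422323309}{546114052} \approx 4.4356$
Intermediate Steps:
$- \frac{48363}{11708 - 24424} + \frac{27153}{42947} = - \frac{48363}{-12716} + 27153 \cdot \frac{1}{42947} = \left(-48363\right) \left(- \frac{1}{12716}\right) + \frac{27153}{42947} = \frac{48363}{12716} + \frac{27153}{42947} = \frac{2422323309}{546114052}$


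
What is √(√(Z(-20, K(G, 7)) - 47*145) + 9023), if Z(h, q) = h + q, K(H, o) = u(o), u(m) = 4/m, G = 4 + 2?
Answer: √(442127 + 7*I*√334887)/7 ≈ 94.99 + 0.43515*I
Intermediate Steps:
G = 6
K(H, o) = 4/o
√(√(Z(-20, K(G, 7)) - 47*145) + 9023) = √(√((-20 + 4/7) - 47*145) + 9023) = √(√((-20 + 4*(⅐)) - 6815) + 9023) = √(√((-20 + 4/7) - 6815) + 9023) = √(√(-136/7 - 6815) + 9023) = √(√(-47841/7) + 9023) = √(I*√334887/7 + 9023) = √(9023 + I*√334887/7)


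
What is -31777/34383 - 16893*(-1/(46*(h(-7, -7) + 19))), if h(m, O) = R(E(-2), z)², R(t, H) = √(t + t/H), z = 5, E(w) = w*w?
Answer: 2730212797/188212542 ≈ 14.506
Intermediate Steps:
E(w) = w²
h(m, O) = 24/5 (h(m, O) = (√((-2)² + (-2)²/5))² = (√(4 + 4*(⅕)))² = (√(4 + ⅘))² = (√(24/5))² = (2*√30/5)² = 24/5)
-31777/34383 - 16893*(-1/(46*(h(-7, -7) + 19))) = -31777/34383 - 16893*(-1/(46*(24/5 + 19))) = -31777*1/34383 - 16893/((119/5)*(-46)) = -31777/34383 - 16893/(-5474/5) = -31777/34383 - 16893*(-5/5474) = -31777/34383 + 84465/5474 = 2730212797/188212542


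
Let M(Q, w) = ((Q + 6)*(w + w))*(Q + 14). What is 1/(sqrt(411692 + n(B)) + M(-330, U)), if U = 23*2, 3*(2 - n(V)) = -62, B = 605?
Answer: 3532248/33271402334951 - sqrt(926358)/133085609339804 ≈ 1.0616e-7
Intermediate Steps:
n(V) = 68/3 (n(V) = 2 - 1/3*(-62) = 2 + 62/3 = 68/3)
U = 46
M(Q, w) = 2*w*(6 + Q)*(14 + Q) (M(Q, w) = ((6 + Q)*(2*w))*(14 + Q) = (2*w*(6 + Q))*(14 + Q) = 2*w*(6 + Q)*(14 + Q))
1/(sqrt(411692 + n(B)) + M(-330, U)) = 1/(sqrt(411692 + 68/3) + 2*46*(84 + (-330)**2 + 20*(-330))) = 1/(sqrt(1235144/3) + 2*46*(84 + 108900 - 6600)) = 1/(2*sqrt(926358)/3 + 2*46*102384) = 1/(2*sqrt(926358)/3 + 9419328) = 1/(9419328 + 2*sqrt(926358)/3)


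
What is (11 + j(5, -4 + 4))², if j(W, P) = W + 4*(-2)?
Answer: 64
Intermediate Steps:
j(W, P) = -8 + W (j(W, P) = W - 8 = -8 + W)
(11 + j(5, -4 + 4))² = (11 + (-8 + 5))² = (11 - 3)² = 8² = 64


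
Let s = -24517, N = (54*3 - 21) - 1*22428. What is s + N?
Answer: -46804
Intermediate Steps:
N = -22287 (N = (162 - 21) - 22428 = 141 - 22428 = -22287)
s + N = -24517 - 22287 = -46804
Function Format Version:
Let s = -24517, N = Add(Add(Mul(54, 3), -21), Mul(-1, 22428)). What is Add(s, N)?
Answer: -46804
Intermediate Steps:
N = -22287 (N = Add(Add(162, -21), -22428) = Add(141, -22428) = -22287)
Add(s, N) = Add(-24517, -22287) = -46804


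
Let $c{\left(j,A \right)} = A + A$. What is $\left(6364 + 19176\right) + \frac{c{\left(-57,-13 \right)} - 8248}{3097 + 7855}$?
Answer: $\frac{139852903}{5476} \approx 25539.0$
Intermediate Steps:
$c{\left(j,A \right)} = 2 A$
$\left(6364 + 19176\right) + \frac{c{\left(-57,-13 \right)} - 8248}{3097 + 7855} = \left(6364 + 19176\right) + \frac{2 \left(-13\right) - 8248}{3097 + 7855} = 25540 + \frac{-26 - 8248}{10952} = 25540 - \frac{4137}{5476} = \frac{139852903}{5476}$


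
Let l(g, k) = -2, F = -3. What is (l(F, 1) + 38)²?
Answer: 1296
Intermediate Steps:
(l(F, 1) + 38)² = (-2 + 38)² = 36² = 1296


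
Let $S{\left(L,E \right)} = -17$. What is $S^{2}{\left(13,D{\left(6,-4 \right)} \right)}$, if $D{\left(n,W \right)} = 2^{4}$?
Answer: $289$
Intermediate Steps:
$D{\left(n,W \right)} = 16$
$S^{2}{\left(13,D{\left(6,-4 \right)} \right)} = \left(-17\right)^{2} = 289$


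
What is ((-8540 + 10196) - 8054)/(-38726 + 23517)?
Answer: 6398/15209 ≈ 0.42067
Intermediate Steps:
((-8540 + 10196) - 8054)/(-38726 + 23517) = (1656 - 8054)/(-15209) = -6398*(-1/15209) = 6398/15209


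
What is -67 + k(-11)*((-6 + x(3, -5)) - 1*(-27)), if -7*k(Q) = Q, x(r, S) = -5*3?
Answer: -403/7 ≈ -57.571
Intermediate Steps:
x(r, S) = -15
k(Q) = -Q/7
-67 + k(-11)*((-6 + x(3, -5)) - 1*(-27)) = -67 + (-⅐*(-11))*((-6 - 15) - 1*(-27)) = -67 + 11*(-21 + 27)/7 = -67 + (11/7)*6 = -67 + 66/7 = -403/7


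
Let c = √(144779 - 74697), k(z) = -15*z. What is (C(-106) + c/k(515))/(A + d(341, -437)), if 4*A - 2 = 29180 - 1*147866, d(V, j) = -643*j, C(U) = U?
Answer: -53/125660 - √70082/1941447000 ≈ -0.00042191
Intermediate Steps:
c = √70082 ≈ 264.73
A = -29671 (A = ½ + (29180 - 1*147866)/4 = ½ + (29180 - 147866)/4 = ½ + (¼)*(-118686) = ½ - 59343/2 = -29671)
(C(-106) + c/k(515))/(A + d(341, -437)) = (-106 + √70082/((-15*515)))/(-29671 - 643*(-437)) = (-106 + √70082/(-7725))/(-29671 + 280991) = (-106 + √70082*(-1/7725))/251320 = (-106 - √70082/7725)*(1/251320) = -53/125660 - √70082/1941447000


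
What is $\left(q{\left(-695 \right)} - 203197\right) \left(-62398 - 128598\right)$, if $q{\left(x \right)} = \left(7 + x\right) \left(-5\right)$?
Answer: $38152787972$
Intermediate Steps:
$q{\left(x \right)} = -35 - 5 x$
$\left(q{\left(-695 \right)} - 203197\right) \left(-62398 - 128598\right) = \left(\left(-35 - -3475\right) - 203197\right) \left(-62398 - 128598\right) = \left(\left(-35 + 3475\right) - 203197\right) \left(-190996\right) = \left(3440 - 203197\right) \left(-190996\right) = \left(-199757\right) \left(-190996\right) = 38152787972$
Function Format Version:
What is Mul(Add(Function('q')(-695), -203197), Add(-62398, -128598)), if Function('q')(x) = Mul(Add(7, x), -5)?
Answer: 38152787972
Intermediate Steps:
Function('q')(x) = Add(-35, Mul(-5, x))
Mul(Add(Function('q')(-695), -203197), Add(-62398, -128598)) = Mul(Add(Add(-35, Mul(-5, -695)), -203197), Add(-62398, -128598)) = Mul(Add(Add(-35, 3475), -203197), -190996) = Mul(Add(3440, -203197), -190996) = Mul(-199757, -190996) = 38152787972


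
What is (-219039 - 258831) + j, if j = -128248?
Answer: -606118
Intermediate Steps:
(-219039 - 258831) + j = (-219039 - 258831) - 128248 = -477870 - 128248 = -606118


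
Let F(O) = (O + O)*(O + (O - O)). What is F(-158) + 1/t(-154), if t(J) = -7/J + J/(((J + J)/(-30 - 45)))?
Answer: 20570325/412 ≈ 49928.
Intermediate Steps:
t(J) = -75/2 - 7/J (t(J) = -7/J + J/(((2*J)/(-75))) = -7/J + J/(((2*J)*(-1/75))) = -7/J + J/((-2*J/75)) = -7/J + J*(-75/(2*J)) = -7/J - 75/2 = -75/2 - 7/J)
F(O) = 2*O² (F(O) = (2*O)*(O + 0) = (2*O)*O = 2*O²)
F(-158) + 1/t(-154) = 2*(-158)² + 1/(-75/2 - 7/(-154)) = 2*24964 + 1/(-75/2 - 7*(-1/154)) = 49928 + 1/(-75/2 + 1/22) = 49928 + 1/(-412/11) = 49928 - 11/412 = 20570325/412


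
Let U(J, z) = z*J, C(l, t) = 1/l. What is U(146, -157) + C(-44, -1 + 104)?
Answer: -1008569/44 ≈ -22922.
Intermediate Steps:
U(J, z) = J*z
U(146, -157) + C(-44, -1 + 104) = 146*(-157) + 1/(-44) = -22922 - 1/44 = -1008569/44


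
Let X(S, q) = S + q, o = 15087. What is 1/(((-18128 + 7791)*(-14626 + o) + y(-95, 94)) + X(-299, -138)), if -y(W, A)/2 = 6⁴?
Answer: -1/4768386 ≈ -2.0971e-7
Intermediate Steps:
y(W, A) = -2592 (y(W, A) = -2*6⁴ = -2*1296 = -2592)
1/(((-18128 + 7791)*(-14626 + o) + y(-95, 94)) + X(-299, -138)) = 1/(((-18128 + 7791)*(-14626 + 15087) - 2592) + (-299 - 138)) = 1/((-10337*461 - 2592) - 437) = 1/((-4765357 - 2592) - 437) = 1/(-4767949 - 437) = 1/(-4768386) = -1/4768386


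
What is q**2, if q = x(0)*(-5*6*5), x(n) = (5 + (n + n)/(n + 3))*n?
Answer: 0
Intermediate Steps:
x(n) = n*(5 + 2*n/(3 + n)) (x(n) = (5 + (2*n)/(3 + n))*n = (5 + 2*n/(3 + n))*n = n*(5 + 2*n/(3 + n)))
q = 0 (q = (0*(15 + 7*0)/(3 + 0))*(-5*6*5) = (0*(15 + 0)/3)*(-30*5) = (0*(1/3)*15)*(-150) = 0*(-150) = 0)
q**2 = 0**2 = 0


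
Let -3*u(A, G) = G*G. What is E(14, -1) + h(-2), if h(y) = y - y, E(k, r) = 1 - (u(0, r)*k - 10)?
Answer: 47/3 ≈ 15.667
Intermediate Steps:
u(A, G) = -G**2/3 (u(A, G) = -G*G/3 = -G**2/3)
E(k, r) = 11 + k*r**2/3 (E(k, r) = 1 - ((-r**2/3)*k - 10) = 1 - (-k*r**2/3 - 10) = 1 - (-10 - k*r**2/3) = 1 + (10 + k*r**2/3) = 11 + k*r**2/3)
h(y) = 0
E(14, -1) + h(-2) = (11 + (1/3)*14*(-1)**2) + 0 = (11 + (1/3)*14*1) + 0 = (11 + 14/3) + 0 = 47/3 + 0 = 47/3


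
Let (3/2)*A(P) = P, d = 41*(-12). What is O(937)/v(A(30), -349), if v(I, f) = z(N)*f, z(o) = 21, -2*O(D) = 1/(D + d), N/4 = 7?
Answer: 1/6522810 ≈ 1.5331e-7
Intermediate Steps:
N = 28 (N = 4*7 = 28)
d = -492
O(D) = -1/(2*(-492 + D)) (O(D) = -1/(2*(D - 492)) = -1/(2*(-492 + D)))
A(P) = 2*P/3
v(I, f) = 21*f
O(937)/v(A(30), -349) = (-1/(-984 + 2*937))/((21*(-349))) = -1/(-984 + 1874)/(-7329) = -1/890*(-1/7329) = 1/6522810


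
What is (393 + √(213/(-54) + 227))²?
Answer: (2358 + √8030)²/36 ≈ 1.6641e+5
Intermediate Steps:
(393 + √(213/(-54) + 227))² = (393 + √(213*(-1/54) + 227))² = (393 + √(-71/18 + 227))² = (393 + √(4015/18))² = (393 + √8030/6)²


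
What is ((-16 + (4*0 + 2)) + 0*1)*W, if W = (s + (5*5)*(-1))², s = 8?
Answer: -4046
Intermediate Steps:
W = 289 (W = (8 + (5*5)*(-1))² = (8 + 25*(-1))² = (8 - 25)² = (-17)² = 289)
((-16 + (4*0 + 2)) + 0*1)*W = ((-16 + (4*0 + 2)) + 0*1)*289 = ((-16 + (0 + 2)) + 0)*289 = ((-16 + 2) + 0)*289 = (-14 + 0)*289 = -14*289 = -4046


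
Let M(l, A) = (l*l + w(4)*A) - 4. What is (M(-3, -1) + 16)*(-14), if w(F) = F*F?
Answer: -70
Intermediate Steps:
w(F) = F²
M(l, A) = -4 + l² + 16*A (M(l, A) = (l*l + 4²*A) - 4 = (l² + 16*A) - 4 = -4 + l² + 16*A)
(M(-3, -1) + 16)*(-14) = ((-4 + (-3)² + 16*(-1)) + 16)*(-14) = ((-4 + 9 - 16) + 16)*(-14) = (-11 + 16)*(-14) = 5*(-14) = -70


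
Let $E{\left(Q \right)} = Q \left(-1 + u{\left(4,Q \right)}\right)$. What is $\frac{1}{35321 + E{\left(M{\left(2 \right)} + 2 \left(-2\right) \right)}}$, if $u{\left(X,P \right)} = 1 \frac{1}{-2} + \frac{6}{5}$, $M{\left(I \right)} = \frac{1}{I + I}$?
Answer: $\frac{8}{282577} \approx 2.8311 \cdot 10^{-5}$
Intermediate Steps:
$M{\left(I \right)} = \frac{1}{2 I}$
$u{\left(X,P \right)} = \frac{7}{10}$ ($u{\left(X,P \right)} = 1 \left(- \frac{1}{2}\right) + 6 \cdot \frac{1}{5} = - \frac{1}{2} + \frac{6}{5} = \frac{7}{10}$)
$E{\left(Q \right)} = - \frac{3 Q}{10}$ ($E{\left(Q \right)} = Q \left(-1 + \frac{7}{10}\right) = Q \left(- \frac{3}{10}\right) = - \frac{3 Q}{10}$)
$\frac{1}{35321 + E{\left(M{\left(2 \right)} + 2 \left(-2\right) \right)}} = \frac{1}{35321 - \frac{3 \left(\frac{1}{2 \cdot 2} + 2 \left(-2\right)\right)}{10}} = \frac{1}{35321 - \frac{3 \left(\frac{1}{2} \cdot \frac{1}{2} - 4\right)}{10}} = \frac{1}{35321 - \frac{3 \left(\frac{1}{4} - 4\right)}{10}} = \frac{1}{35321 - - \frac{9}{8}} = \frac{1}{35321 + \frac{9}{8}} = \frac{1}{\frac{282577}{8}} = \frac{8}{282577}$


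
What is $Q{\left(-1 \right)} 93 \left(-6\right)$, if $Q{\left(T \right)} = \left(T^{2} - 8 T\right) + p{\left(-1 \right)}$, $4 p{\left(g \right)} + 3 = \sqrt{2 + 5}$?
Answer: $- \frac{9207}{2} - \frac{279 \sqrt{7}}{2} \approx -4972.6$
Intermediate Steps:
$p{\left(g \right)} = - \frac{3}{4} + \frac{\sqrt{7}}{4}$ ($p{\left(g \right)} = - \frac{3}{4} + \frac{\sqrt{2 + 5}}{4} = - \frac{3}{4} + \frac{\sqrt{7}}{4}$)
$Q{\left(T \right)} = - \frac{3}{4} + T^{2} - 8 T + \frac{\sqrt{7}}{4}$ ($Q{\left(T \right)} = \left(T^{2} - 8 T\right) - \left(\frac{3}{4} - \frac{\sqrt{7}}{4}\right) = - \frac{3}{4} + T^{2} - 8 T + \frac{\sqrt{7}}{4}$)
$Q{\left(-1 \right)} 93 \left(-6\right) = \left(- \frac{3}{4} + \left(-1\right)^{2} - -8 + \frac{\sqrt{7}}{4}\right) 93 \left(-6\right) = \left(- \frac{3}{4} + 1 + 8 + \frac{\sqrt{7}}{4}\right) 93 \left(-6\right) = \left(\frac{33}{4} + \frac{\sqrt{7}}{4}\right) 93 \left(-6\right) = \left(\frac{3069}{4} + \frac{93 \sqrt{7}}{4}\right) \left(-6\right) = - \frac{9207}{2} - \frac{279 \sqrt{7}}{2}$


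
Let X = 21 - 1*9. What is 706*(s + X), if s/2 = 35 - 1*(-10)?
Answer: 72012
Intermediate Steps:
X = 12 (X = 21 - 9 = 12)
s = 90 (s = 2*(35 - 1*(-10)) = 2*(35 + 10) = 2*45 = 90)
706*(s + X) = 706*(90 + 12) = 706*102 = 72012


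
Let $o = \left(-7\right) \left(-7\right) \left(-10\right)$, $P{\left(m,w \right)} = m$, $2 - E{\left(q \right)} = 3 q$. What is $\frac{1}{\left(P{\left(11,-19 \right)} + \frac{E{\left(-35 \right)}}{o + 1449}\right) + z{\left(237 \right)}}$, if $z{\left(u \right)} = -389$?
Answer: $- \frac{959}{362395} \approx -0.0026463$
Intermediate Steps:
$E{\left(q \right)} = 2 - 3 q$
$o = -490$ ($o = 49 \left(-10\right) = -490$)
$\frac{1}{\left(P{\left(11,-19 \right)} + \frac{E{\left(-35 \right)}}{o + 1449}\right) + z{\left(237 \right)}} = \frac{1}{\left(11 + \frac{2 - -105}{-490 + 1449}\right) - 389} = \frac{1}{\left(11 + \frac{2 + 105}{959}\right) - 389} = \frac{1}{\left(11 + \frac{1}{959} \cdot 107\right) - 389} = \frac{1}{\left(11 + \frac{107}{959}\right) - 389} = \frac{1}{\frac{10656}{959} - 389} = \frac{1}{- \frac{362395}{959}} = - \frac{959}{362395}$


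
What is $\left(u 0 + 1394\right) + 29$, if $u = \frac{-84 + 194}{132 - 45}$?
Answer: $1423$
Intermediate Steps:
$u = \frac{110}{87} \approx 1.2644$
$\left(u 0 + 1394\right) + 29 = \left(\frac{110}{87} \cdot 0 + 1394\right) + 29 = \left(0 + 1394\right) + 29 = 1394 + 29 = 1423$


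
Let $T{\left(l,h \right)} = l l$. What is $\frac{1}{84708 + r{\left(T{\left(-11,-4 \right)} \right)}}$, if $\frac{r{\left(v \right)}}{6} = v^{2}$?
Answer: $\frac{1}{172554} \approx 5.7953 \cdot 10^{-6}$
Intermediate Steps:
$T{\left(l,h \right)} = l^{2}$
$r{\left(v \right)} = 6 v^{2}$
$\frac{1}{84708 + r{\left(T{\left(-11,-4 \right)} \right)}} = \frac{1}{84708 + 6 \left(\left(-11\right)^{2}\right)^{2}} = \frac{1}{84708 + 6 \cdot 121^{2}} = \frac{1}{84708 + 6 \cdot 14641} = \frac{1}{84708 + 87846} = \frac{1}{172554}$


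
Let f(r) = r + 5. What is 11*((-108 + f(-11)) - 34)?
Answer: -1628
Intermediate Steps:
f(r) = 5 + r
11*((-108 + f(-11)) - 34) = 11*((-108 + (5 - 11)) - 34) = 11*((-108 - 6) - 34) = 11*(-114 - 34) = 11*(-148) = -1628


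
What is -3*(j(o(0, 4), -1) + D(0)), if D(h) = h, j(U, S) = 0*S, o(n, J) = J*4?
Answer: 0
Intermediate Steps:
o(n, J) = 4*J
j(U, S) = 0
-3*(j(o(0, 4), -1) + D(0)) = -3*(0 + 0) = -3*0 = 0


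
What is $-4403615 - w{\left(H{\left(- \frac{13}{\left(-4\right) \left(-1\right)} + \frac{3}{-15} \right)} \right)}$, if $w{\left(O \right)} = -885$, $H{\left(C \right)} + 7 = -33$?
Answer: $-4402730$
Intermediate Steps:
$H{\left(C \right)} = -40$ ($H{\left(C \right)} = -7 - 33 = -40$)
$-4403615 - w{\left(H{\left(- \frac{13}{\left(-4\right) \left(-1\right)} + \frac{3}{-15} \right)} \right)} = -4403615 - -885 = -4403615 + 885 = -4402730$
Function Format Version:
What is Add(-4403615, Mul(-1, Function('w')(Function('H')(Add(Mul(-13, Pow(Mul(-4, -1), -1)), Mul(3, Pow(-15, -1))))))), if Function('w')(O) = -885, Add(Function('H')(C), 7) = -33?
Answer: -4402730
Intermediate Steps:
Function('H')(C) = -40 (Function('H')(C) = Add(-7, -33) = -40)
Add(-4403615, Mul(-1, Function('w')(Function('H')(Add(Mul(-13, Pow(Mul(-4, -1), -1)), Mul(3, Pow(-15, -1))))))) = Add(-4403615, Mul(-1, -885)) = Add(-4403615, 885) = -4402730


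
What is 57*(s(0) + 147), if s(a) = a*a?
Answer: 8379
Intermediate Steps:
s(a) = a**2
57*(s(0) + 147) = 57*(0**2 + 147) = 57*(0 + 147) = 57*147 = 8379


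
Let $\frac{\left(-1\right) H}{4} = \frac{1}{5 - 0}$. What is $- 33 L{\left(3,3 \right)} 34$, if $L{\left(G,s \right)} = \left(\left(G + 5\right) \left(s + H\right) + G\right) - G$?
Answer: $- \frac{98736}{5} \approx -19747.0$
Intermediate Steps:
$H = - \frac{4}{5}$ ($H = - \frac{4}{5 - 0} = - \frac{4}{5 + 0} = - \frac{4}{5} \approx -0.8$)
$L{\left(G,s \right)} = \left(5 + G\right) \left(- \frac{4}{5} + s\right)$ ($L{\left(G,s \right)} = \left(\left(G + 5\right) \left(s - \frac{4}{5}\right) + G\right) - G = \left(\left(5 + G\right) \left(- \frac{4}{5} + s\right) + G\right) - G = \left(G + \left(5 + G\right) \left(- \frac{4}{5} + s\right)\right) - G = \left(5 + G\right) \left(- \frac{4}{5} + s\right)$)
$- 33 L{\left(3,3 \right)} 34 = - 33 \left(-4 + 5 \cdot 3 - \frac{12}{5} + 3 \cdot 3\right) 34 = - 33 \left(-4 + 15 - \frac{12}{5} + 9\right) 34 = \left(-33\right) \frac{88}{5} \cdot 34 = \left(- \frac{2904}{5}\right) 34 = - \frac{98736}{5}$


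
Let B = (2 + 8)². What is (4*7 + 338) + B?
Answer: 466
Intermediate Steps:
B = 100 (B = 10² = 100)
(4*7 + 338) + B = (4*7 + 338) + 100 = (28 + 338) + 100 = 366 + 100 = 466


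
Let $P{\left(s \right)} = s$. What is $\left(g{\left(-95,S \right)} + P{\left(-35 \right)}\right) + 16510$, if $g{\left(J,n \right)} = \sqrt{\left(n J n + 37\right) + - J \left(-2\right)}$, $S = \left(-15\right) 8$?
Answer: $16475 + 3 i \sqrt{152017} \approx 16475.0 + 1169.7 i$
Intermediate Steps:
$S = -120$
$g{\left(J,n \right)} = \sqrt{37 + 2 J + J n^{2}}$ ($g{\left(J,n \right)} = \sqrt{\left(J n n + 37\right) + 2 J} = \sqrt{\left(J n^{2} + 37\right) + 2 J} = \sqrt{\left(37 + J n^{2}\right) + 2 J} = \sqrt{37 + 2 J + J n^{2}}$)
$\left(g{\left(-95,S \right)} + P{\left(-35 \right)}\right) + 16510 = \left(\sqrt{37 + 2 \left(-95\right) - 95 \left(-120\right)^{2}} - 35\right) + 16510 = \left(\sqrt{37 - 190 - 1368000} - 35\right) + 16510 = \left(\sqrt{-1368153} - 35\right) + 16510 = \left(3 i \sqrt{152017} - 35\right) + 16510 = \left(-35 + 3 i \sqrt{152017}\right) + 16510 = 16475 + 3 i \sqrt{152017}$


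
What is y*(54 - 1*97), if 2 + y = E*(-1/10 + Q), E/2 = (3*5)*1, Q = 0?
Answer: 215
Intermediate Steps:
E = 30 (E = 2*((3*5)*1) = 2*(15*1) = 2*15 = 30)
y = -5 (y = -2 + 30*(-1/10 + 0) = -2 + 30*(-1/10) = -2 - 3 = -5)
y*(54 - 1*97) = -5*(54 - 1*97) = -5*(54 - 97) = -5*(-43) = 215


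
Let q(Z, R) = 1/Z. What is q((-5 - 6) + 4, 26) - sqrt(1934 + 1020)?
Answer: -1/7 - sqrt(2954) ≈ -54.494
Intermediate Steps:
q((-5 - 6) + 4, 26) - sqrt(1934 + 1020) = 1/((-5 - 6) + 4) - sqrt(1934 + 1020) = 1/(-11 + 4) - sqrt(2954) = 1/(-7) - sqrt(2954) = -1/7 - sqrt(2954)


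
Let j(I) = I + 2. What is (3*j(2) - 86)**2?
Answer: 5476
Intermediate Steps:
j(I) = 2 + I
(3*j(2) - 86)**2 = (3*(2 + 2) - 86)**2 = (3*4 - 86)**2 = (12 - 86)**2 = (-74)**2 = 5476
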